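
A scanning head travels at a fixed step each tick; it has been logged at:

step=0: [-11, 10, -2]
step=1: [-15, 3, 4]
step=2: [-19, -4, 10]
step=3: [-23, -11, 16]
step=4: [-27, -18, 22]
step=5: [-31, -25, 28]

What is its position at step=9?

The position changes by [-4, -7, +6] every step.
step 6: [-31, -25, 28] + [-4, -7, +6] → [-35, -32, 34]
step 7: [-35, -32, 34] + [-4, -7, +6] → [-39, -39, 40]
step 8: [-39, -39, 40] + [-4, -7, +6] → [-43, -46, 46]
step 9: [-43, -46, 46] + [-4, -7, +6] → [-47, -53, 52]

[-47, -53, 52]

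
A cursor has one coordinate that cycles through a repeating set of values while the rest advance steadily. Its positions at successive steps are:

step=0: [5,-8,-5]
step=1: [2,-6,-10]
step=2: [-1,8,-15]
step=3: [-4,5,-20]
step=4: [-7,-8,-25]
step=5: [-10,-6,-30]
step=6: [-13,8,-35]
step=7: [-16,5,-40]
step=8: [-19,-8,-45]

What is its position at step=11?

[-28,5,-60]

The first coordinate changes by -3 each step, so at step 11 it is 5 + 11·(-3) = -28.
The second coordinate repeats the cycle [-8, -6, 8, 5] with period 4; step 11 mod 4 = 3, giving 5.
The third coordinate changes by -5 each step, so at step 11 it is -5 + 11·(-5) = -60.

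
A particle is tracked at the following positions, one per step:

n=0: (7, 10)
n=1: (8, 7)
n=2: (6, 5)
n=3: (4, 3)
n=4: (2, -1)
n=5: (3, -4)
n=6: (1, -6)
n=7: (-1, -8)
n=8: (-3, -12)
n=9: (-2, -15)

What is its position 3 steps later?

Step-to-step displacements: (+1, -3), (-2, -2), (-2, -2), (-2, -4), (+1, -3), (-2, -2), (-2, -2), (-2, -4), (+1, -3) — a repeating cycle of length 4.
step 10: apply (-2, -2) → (-4, -17)
step 11: apply (-2, -2) → (-6, -19)
step 12: apply (-2, -4) → (-8, -23)

(-8, -23)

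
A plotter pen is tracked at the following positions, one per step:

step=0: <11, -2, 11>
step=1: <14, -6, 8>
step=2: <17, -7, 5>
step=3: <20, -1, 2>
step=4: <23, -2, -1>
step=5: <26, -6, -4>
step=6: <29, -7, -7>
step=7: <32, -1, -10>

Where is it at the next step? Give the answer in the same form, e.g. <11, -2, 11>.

<35, -2, -13>

The first coordinate changes by +3 each step, so at step 8 it is 11 + 8·(3) = 35.
The second coordinate repeats the cycle [-2, -6, -7, -1] with period 4; step 8 mod 4 = 0, giving -2.
The third coordinate changes by -3 each step, so at step 8 it is 11 + 8·(-3) = -13.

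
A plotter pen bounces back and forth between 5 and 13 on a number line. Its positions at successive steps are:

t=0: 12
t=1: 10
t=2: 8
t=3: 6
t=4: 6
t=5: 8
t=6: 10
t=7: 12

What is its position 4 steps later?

6

The value travels 2 per step and bounces off the walls at 5 and 13.
  step 8: 12 → 12
  step 9: 12 → 10
  step 10: 10 → 8
  step 11: 8 → 6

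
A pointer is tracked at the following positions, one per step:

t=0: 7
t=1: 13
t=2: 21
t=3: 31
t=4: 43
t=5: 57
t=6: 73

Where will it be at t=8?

First differences are +6, +8, +10, +12, +14, +16; their common second difference is +2 (constant acceleration).
step 7: 73 + 18 → 91
step 8: 91 + 20 → 111

111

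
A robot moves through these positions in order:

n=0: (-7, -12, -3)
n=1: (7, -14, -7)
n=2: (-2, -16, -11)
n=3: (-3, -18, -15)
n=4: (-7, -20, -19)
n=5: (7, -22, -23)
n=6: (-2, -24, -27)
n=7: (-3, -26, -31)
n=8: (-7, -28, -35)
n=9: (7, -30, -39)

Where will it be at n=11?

First: cycles through -7, 7, -2, -3 every 4 steps. Step 11 lands at position 3 of the cycle → -3.
Second: linear, -2 per step → -34 at step 11.
Third: linear, -4 per step → -47 at step 11.

(-3, -34, -47)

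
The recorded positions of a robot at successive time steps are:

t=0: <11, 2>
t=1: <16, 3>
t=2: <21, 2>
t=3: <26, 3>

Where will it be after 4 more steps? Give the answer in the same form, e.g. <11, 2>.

<46, 3>

First: linear, +5 per step → 46 at step 7.
Second: cycles through 2, 3 every 2 steps. Step 7 lands at position 1 of the cycle → 3.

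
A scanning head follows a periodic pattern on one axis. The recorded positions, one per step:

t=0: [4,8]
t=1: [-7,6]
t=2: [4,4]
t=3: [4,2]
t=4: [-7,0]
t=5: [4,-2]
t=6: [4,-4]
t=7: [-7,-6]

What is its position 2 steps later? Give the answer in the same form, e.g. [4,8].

First: cycles through 4, -7, 4 every 3 steps. Step 9 lands at position 0 of the cycle → 4.
Second: linear, -2 per step → -10 at step 9.

[4,-10]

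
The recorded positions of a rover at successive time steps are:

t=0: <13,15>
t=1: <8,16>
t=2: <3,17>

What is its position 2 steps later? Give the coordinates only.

<-7,19>

Constant displacement of <-5,+1> per step.
step 3: <3,17> + <-5,+1> → <-2,18>
step 4: <-2,18> + <-5,+1> → <-7,19>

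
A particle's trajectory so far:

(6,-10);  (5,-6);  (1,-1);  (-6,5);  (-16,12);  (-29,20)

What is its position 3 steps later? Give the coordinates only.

First differences are (-1,+4), (-4,+5), (-7,+6), (-10,+7), (-13,+8); their common second difference is (-3,+1) (constant acceleration).
step 6: (-29,20) + (-16,+9) → (-45,29)
step 7: (-45,29) + (-19,+10) → (-64,39)
step 8: (-64,39) + (-22,+11) → (-86,50)

(-86,50)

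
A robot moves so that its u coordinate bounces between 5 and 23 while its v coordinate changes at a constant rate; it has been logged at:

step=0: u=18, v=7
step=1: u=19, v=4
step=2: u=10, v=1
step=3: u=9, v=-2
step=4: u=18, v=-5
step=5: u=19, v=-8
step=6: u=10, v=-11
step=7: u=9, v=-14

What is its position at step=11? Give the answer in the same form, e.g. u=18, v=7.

The u coordinate reflects between 5 and 23, moving 9 per step.
  step 8: 9 → 18
  step 9: 18 → 19
  step 10: 19 → 10
  step 11: 10 → 9
The v coordinate changes by -3 each step: at step 11 it is -26.

u=9, v=-26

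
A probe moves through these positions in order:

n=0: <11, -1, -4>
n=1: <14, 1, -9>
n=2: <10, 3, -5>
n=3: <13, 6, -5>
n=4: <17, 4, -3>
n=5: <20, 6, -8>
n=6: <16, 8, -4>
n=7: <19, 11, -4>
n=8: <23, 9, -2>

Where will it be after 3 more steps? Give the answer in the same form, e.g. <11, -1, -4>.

<25, 16, -3>

Differencing gives <+3, +2, -5>, <-4, +2, +4>, <+3, +3, +0>, <+4, -2, +2>, <+3, +2, -5>, <-4, +2, +4>, <+3, +3, +0>, <+4, -2, +2>. This is the pattern <+3, +2, -5>, <-4, +2, +4>, <+3, +3, +0>, <+4, -2, +2> repeated.
step 9: apply <+3, +2, -5> → <26, 11, -7>
step 10: apply <-4, +2, +4> → <22, 13, -3>
step 11: apply <+3, +3, +0> → <25, 16, -3>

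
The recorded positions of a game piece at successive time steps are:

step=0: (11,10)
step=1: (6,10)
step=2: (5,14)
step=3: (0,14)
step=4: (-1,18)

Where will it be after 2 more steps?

Step-to-step displacements: (-5,+0), (-1,+4), (-5,+0), (-1,+4) — a repeating cycle of length 2.
step 5: apply (-5,+0) → (-6,18)
step 6: apply (-1,+4) → (-7,22)

(-7,22)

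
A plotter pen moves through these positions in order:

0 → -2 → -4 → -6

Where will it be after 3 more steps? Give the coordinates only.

The position changes by -2 every step.
step 4: -6 − 2 → -8
step 5: -8 − 2 → -10
step 6: -10 − 2 → -12

-12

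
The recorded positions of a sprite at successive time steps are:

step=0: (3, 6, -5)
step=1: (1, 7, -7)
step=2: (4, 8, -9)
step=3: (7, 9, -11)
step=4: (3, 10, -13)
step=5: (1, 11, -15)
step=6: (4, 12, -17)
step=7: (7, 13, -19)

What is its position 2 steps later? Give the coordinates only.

The first coordinate repeats the cycle [3, 1, 4, 7] with period 4; step 9 mod 4 = 1, giving 1.
The second coordinate changes by +1 each step, so at step 9 it is 6 + 9·(1) = 15.
The third coordinate changes by -2 each step, so at step 9 it is -5 + 9·(-2) = -23.

(1, 15, -23)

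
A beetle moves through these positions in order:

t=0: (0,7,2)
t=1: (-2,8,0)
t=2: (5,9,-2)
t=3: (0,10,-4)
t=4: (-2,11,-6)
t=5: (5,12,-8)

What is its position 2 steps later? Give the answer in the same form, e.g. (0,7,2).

(-2,14,-12)

The first coordinate repeats the cycle [0, -2, 5] with period 3; step 7 mod 3 = 1, giving -2.
The second coordinate changes by +1 each step, so at step 7 it is 7 + 7·(1) = 14.
The third coordinate changes by -2 each step, so at step 7 it is 2 + 7·(-2) = -12.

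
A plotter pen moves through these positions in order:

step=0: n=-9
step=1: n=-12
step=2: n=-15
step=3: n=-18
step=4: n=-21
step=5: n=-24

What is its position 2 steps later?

n=-30

The position changes by -3 every step.
step 6: -24 − 3 → n=-27
step 7: -27 − 3 → n=-30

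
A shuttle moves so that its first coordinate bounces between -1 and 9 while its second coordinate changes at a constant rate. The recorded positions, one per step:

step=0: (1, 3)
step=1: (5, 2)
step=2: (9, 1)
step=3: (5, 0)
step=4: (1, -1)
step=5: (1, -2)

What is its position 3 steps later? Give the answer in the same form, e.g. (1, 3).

(5, -5)

The first coordinate reflects between -1 and 9, moving 4 per step.
  step 6: 1 → 5
  step 7: 5 → 9
  step 8: 9 → 5
The second coordinate changes by -1 each step: at step 8 it is -5.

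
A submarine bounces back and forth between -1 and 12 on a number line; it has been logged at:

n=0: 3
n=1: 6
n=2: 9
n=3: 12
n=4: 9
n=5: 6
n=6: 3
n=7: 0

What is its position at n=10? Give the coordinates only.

The value reflects between -1 and 12, moving 3 per step.
  step 8: 0 → 1
  step 9: 1 → 4
  step 10: 4 → 7

7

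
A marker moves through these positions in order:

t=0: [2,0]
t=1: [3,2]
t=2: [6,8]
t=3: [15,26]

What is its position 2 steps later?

[123,242]

Step-to-step displacements: [+1,+2], [+3,+6], [+9,+18]; each is 3× the previous.
step 4: [15,26] + [+27,+54] → [42,80]
step 5: [42,80] + [+81,+162] → [123,242]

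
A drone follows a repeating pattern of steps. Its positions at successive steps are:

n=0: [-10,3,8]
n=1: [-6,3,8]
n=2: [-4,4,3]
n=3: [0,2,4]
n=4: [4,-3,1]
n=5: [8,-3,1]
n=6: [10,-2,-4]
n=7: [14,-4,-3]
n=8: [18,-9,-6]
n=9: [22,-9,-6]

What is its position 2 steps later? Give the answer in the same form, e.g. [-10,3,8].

[28,-10,-10]

Differencing gives [+4,+0,+0], [+2,+1,-5], [+4,-2,+1], [+4,-5,-3], [+4,+0,+0], [+2,+1,-5], [+4,-2,+1], [+4,-5,-3], [+4,+0,+0]. This is the pattern [+4,+0,+0], [+2,+1,-5], [+4,-2,+1], [+4,-5,-3] repeated.
step 10: apply [+2,+1,-5] → [24,-8,-11]
step 11: apply [+4,-2,+1] → [28,-10,-10]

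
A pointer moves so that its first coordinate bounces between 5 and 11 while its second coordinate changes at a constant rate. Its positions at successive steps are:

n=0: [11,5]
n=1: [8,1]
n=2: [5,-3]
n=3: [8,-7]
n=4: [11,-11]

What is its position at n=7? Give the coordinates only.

The first coordinate reflects between 5 and 11, moving 3 per step.
  step 5: 11 → 8
  step 6: 8 → 5
  step 7: 5 → 8
The second coordinate changes by -4 each step: at step 7 it is -23.

[8,-23]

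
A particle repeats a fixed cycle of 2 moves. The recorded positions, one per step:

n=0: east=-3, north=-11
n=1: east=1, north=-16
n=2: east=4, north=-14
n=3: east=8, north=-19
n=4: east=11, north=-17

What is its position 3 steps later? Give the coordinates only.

The moves between consecutive positions are (+4,-5), (+3,+2), (+4,-5), (+3,+2); they repeat the 2-cycle [(+4,-5), (+3,+2)].
step 5: apply (+4,-5) → east=15, north=-22
step 6: apply (+3,+2) → east=18, north=-20
step 7: apply (+4,-5) → east=22, north=-25

east=22, north=-25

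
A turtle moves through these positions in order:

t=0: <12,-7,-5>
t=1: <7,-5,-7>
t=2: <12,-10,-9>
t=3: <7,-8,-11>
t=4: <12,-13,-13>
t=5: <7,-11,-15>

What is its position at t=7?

The moves between consecutive positions are <-5,+2,-2>, <+5,-5,-2>, <-5,+2,-2>, <+5,-5,-2>, <-5,+2,-2>; they repeat the 2-cycle [<-5,+2,-2>, <+5,-5,-2>].
step 6: apply <+5,-5,-2> → <12,-16,-17>
step 7: apply <-5,+2,-2> → <7,-14,-19>

<7,-14,-19>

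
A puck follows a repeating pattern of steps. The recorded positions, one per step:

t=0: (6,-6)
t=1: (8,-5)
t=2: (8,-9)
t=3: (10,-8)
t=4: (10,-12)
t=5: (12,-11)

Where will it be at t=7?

(14,-14)

Differencing gives (+2,+1), (+0,-4), (+2,+1), (+0,-4), (+2,+1). This is the pattern (+2,+1), (+0,-4) repeated.
step 6: apply (+0,-4) → (12,-15)
step 7: apply (+2,+1) → (14,-14)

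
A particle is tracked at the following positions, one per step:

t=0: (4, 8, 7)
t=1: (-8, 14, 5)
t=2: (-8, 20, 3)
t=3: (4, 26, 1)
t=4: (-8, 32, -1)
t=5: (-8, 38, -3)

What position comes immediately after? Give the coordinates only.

(4, 44, -5)

The first coordinate repeats the cycle [4, -8, -8] with period 3; step 6 mod 3 = 0, giving 4.
The second coordinate changes by +6 each step, so at step 6 it is 8 + 6·(6) = 44.
The third coordinate changes by -2 each step, so at step 6 it is 7 + 6·(-2) = -5.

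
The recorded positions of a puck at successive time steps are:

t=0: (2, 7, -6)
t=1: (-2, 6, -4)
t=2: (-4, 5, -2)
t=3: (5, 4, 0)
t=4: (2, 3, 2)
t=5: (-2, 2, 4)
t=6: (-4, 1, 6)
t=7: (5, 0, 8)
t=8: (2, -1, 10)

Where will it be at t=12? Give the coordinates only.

(2, -5, 18)

First: cycles through 2, -2, -4, 5 every 4 steps. Step 12 lands at position 0 of the cycle → 2.
Second: linear, -1 per step → -5 at step 12.
Third: linear, +2 per step → 18 at step 12.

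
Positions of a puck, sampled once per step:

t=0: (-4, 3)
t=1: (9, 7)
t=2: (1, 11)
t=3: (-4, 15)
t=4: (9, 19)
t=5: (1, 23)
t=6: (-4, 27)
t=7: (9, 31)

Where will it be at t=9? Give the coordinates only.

(-4, 39)

The first coordinate repeats the cycle [-4, 9, 1] with period 3; step 9 mod 3 = 0, giving -4.
The second coordinate changes by +4 each step, so at step 9 it is 3 + 9·(4) = 39.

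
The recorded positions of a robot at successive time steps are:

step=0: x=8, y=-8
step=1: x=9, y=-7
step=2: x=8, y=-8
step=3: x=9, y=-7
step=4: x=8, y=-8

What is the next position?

x=9, y=-7

Consecutive displacements (+1, +1), (-1, -1), (+1, +1), (-1, -1) scale by a factor of -1 each step.
step 5: x=8, y=-8 + (+1, +1) → x=9, y=-7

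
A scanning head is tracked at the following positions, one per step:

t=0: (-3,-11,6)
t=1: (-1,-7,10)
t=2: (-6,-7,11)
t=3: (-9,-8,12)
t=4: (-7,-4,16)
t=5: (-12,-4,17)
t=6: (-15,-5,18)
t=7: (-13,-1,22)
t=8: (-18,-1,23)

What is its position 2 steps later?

(-19,2,28)

Differencing gives (+2,+4,+4), (-5,+0,+1), (-3,-1,+1), (+2,+4,+4), (-5,+0,+1), (-3,-1,+1), (+2,+4,+4), (-5,+0,+1). This is the pattern (+2,+4,+4), (-5,+0,+1), (-3,-1,+1) repeated.
step 9: apply (-3,-1,+1) → (-21,-2,24)
step 10: apply (+2,+4,+4) → (-19,2,28)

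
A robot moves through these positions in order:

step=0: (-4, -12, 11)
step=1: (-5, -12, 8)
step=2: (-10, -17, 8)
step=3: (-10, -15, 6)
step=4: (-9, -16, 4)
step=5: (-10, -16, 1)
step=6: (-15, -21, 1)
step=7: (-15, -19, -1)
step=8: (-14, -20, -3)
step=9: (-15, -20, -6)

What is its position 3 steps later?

(-19, -24, -10)

Differencing gives (-1, +0, -3), (-5, -5, +0), (+0, +2, -2), (+1, -1, -2), (-1, +0, -3), (-5, -5, +0), (+0, +2, -2), (+1, -1, -2), (-1, +0, -3). This is the pattern (-1, +0, -3), (-5, -5, +0), (+0, +2, -2), (+1, -1, -2) repeated.
step 10: apply (-5, -5, +0) → (-20, -25, -6)
step 11: apply (+0, +2, -2) → (-20, -23, -8)
step 12: apply (+1, -1, -2) → (-19, -24, -10)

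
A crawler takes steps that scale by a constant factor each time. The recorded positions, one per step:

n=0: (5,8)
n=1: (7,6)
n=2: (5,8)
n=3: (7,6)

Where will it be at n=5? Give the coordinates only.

(7,6)

Consecutive displacements (+2,-2), (-2,+2), (+2,-2) scale by a factor of -1 each step.
step 4: (7,6) + (-2,+2) → (5,8)
step 5: (5,8) + (+2,-2) → (7,6)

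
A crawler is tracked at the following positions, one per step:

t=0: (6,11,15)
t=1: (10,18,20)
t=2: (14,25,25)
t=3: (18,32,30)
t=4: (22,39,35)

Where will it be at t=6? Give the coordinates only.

(30,53,45)

The position changes by (+4,+7,+5) every step.
step 5: (22,39,35) + (+4,+7,+5) → (26,46,40)
step 6: (26,46,40) + (+4,+7,+5) → (30,53,45)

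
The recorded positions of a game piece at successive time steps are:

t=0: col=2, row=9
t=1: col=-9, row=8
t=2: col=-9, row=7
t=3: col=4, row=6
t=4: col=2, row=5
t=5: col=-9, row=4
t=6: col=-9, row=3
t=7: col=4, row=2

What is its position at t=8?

col=2, row=1

The col coordinate repeats the cycle [2, -9, -9, 4] with period 4; step 8 mod 4 = 0, giving 2.
The row coordinate changes by -1 each step, so at step 8 it is 9 + 8·(-1) = 1.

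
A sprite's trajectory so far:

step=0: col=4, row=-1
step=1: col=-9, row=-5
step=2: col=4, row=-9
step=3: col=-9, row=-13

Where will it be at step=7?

Col: cycles through 4, -9 every 2 steps. Step 7 lands at position 1 of the cycle → -9.
Row: linear, -4 per step → -29 at step 7.

col=-9, row=-29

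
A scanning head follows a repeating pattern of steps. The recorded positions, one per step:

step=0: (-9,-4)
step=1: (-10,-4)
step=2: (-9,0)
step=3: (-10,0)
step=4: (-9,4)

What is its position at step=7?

Step-to-step displacements: (-1,+0), (+1,+4), (-1,+0), (+1,+4) — a repeating cycle of length 2.
step 5: apply (-1,+0) → (-10,4)
step 6: apply (+1,+4) → (-9,8)
step 7: apply (-1,+0) → (-10,8)

(-10,8)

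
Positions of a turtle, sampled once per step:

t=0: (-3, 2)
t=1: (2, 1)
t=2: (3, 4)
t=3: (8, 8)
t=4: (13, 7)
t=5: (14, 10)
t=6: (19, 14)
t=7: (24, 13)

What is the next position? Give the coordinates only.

Differencing gives (+5, -1), (+1, +3), (+5, +4), (+5, -1), (+1, +3), (+5, +4), (+5, -1). This is the pattern (+5, -1), (+1, +3), (+5, +4) repeated.
step 8: apply (+1, +3) → (25, 16)

(25, 16)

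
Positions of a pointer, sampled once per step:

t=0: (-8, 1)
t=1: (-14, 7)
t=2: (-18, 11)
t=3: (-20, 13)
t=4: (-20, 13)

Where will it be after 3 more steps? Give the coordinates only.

Taking differences between consecutive positions: (-6, +6), (-4, +4), (-2, +2), (+0, +0). These grow by (+2, -2) each step.
step 5: (-20, 13) + (+2, -2) → (-18, 11)
step 6: (-18, 11) + (+4, -4) → (-14, 7)
step 7: (-14, 7) + (+6, -6) → (-8, 1)

(-8, 1)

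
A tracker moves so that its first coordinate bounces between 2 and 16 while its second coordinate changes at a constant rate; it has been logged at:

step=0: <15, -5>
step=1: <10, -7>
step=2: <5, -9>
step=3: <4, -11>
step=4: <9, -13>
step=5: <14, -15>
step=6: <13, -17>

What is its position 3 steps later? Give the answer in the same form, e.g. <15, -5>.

<6, -23>

The first coordinate travels 5 per step and bounces off the walls at 2 and 16.
  step 7: 13 → 8
  step 8: 8 → 3
  step 9: 3 → 6
The second coordinate changes by -2 each step: at step 9 it is -23.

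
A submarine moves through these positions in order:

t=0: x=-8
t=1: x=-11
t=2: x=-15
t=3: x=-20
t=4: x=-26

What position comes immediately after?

x=-33

First differences are -3, -4, -5, -6; their common second difference is -1 (constant acceleration).
step 5: -26 − 7 → x=-33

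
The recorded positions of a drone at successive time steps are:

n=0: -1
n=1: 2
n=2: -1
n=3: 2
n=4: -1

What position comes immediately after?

Step-to-step displacements: +3, -3, +3, -3; each is -1× the previous.
step 5: -1 + 3 → 2

2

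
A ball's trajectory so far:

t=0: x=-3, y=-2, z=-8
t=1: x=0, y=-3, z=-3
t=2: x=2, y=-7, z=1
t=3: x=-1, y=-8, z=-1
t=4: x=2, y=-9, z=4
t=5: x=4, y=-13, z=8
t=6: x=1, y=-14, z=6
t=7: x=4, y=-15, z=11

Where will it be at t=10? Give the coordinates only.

x=6, y=-21, z=18

The moves between consecutive positions are (+3, -1, +5), (+2, -4, +4), (-3, -1, -2), (+3, -1, +5), (+2, -4, +4), (-3, -1, -2), (+3, -1, +5); they repeat the 3-cycle [(+3, -1, +5), (+2, -4, +4), (-3, -1, -2)].
step 8: apply (+2, -4, +4) → x=6, y=-19, z=15
step 9: apply (-3, -1, -2) → x=3, y=-20, z=13
step 10: apply (+3, -1, +5) → x=6, y=-21, z=18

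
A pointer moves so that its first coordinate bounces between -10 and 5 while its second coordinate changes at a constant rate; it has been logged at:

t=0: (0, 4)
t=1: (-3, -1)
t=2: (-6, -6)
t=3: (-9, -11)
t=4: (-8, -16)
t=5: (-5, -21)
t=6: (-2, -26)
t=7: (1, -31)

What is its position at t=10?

(0, -46)

The first coordinate travels 3 per step and bounces off the walls at -10 and 5.
  step 8: 1 → 4
  step 9: 4 → 3
  step 10: 3 → 0
The second coordinate changes by -5 each step: at step 10 it is -46.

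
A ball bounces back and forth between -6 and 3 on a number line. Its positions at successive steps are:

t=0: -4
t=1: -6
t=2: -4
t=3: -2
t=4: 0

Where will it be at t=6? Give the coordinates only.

2

The value reflects between -6 and 3, moving 2 per step.
  step 5: 0 → 2
  step 6: 2 → 2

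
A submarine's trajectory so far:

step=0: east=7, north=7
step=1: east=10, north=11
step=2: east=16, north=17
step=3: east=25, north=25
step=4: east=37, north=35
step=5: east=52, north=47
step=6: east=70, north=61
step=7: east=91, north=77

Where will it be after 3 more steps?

First differences are (+3,+4), (+6,+6), (+9,+8), (+12,+10), (+15,+12), (+18,+14), (+21,+16); their common second difference is (+3,+2) (constant acceleration).
step 8: east=91, north=77 + (+24,+18) → east=115, north=95
step 9: east=115, north=95 + (+27,+20) → east=142, north=115
step 10: east=142, north=115 + (+30,+22) → east=172, north=137

east=172, north=137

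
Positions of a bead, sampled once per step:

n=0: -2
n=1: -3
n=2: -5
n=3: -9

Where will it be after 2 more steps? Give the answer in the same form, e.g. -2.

-33

The jumps are -1, -2, -4 — a geometric progression with ratio 2.
step 4: -9 − 8 → -17
step 5: -17 − 16 → -33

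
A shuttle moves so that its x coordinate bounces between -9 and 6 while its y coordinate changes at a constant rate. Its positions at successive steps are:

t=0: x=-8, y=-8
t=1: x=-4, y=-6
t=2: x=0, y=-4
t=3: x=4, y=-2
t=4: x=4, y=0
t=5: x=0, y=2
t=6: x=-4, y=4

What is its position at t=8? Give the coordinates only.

The x coordinate travels 4 per step and bounces off the walls at -9 and 6.
  step 7: -4 → -8
  step 8: -8 → -6
The y coordinate changes by +2 each step: at step 8 it is 8.

x=-6, y=8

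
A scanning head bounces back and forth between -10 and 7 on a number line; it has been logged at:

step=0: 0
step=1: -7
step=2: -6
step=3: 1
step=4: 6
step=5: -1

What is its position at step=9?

The value reflects between -10 and 7, moving 7 per step.
  step 6: -1 → -8
  step 7: -8 → -5
  step 8: -5 → 2
  step 9: 2 → 5

5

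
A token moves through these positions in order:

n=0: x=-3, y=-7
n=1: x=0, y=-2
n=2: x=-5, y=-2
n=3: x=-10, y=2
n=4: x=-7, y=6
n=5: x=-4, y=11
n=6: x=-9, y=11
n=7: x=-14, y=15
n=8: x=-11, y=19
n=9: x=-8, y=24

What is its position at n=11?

x=-18, y=28

Step-to-step displacements: (+3, +5), (-5, +0), (-5, +4), (+3, +4), (+3, +5), (-5, +0), (-5, +4), (+3, +4), (+3, +5) — a repeating cycle of length 4.
step 10: apply (-5, +0) → x=-13, y=24
step 11: apply (-5, +4) → x=-18, y=28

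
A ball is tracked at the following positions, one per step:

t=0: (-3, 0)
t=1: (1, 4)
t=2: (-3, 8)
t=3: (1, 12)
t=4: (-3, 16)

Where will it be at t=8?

First: cycles through -3, 1 every 2 steps. Step 8 lands at position 0 of the cycle → -3.
Second: linear, +4 per step → 32 at step 8.

(-3, 32)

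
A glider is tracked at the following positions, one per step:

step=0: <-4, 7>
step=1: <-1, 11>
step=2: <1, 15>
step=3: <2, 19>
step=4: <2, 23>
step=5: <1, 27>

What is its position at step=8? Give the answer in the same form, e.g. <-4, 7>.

<-8, 39>

First differences are <+3, +4>, <+2, +4>, <+1, +4>, <+0, +4>, <-1, +4>; their common second difference is <-1, +0> (constant acceleration).
step 6: <1, 27> + <-2, +4> → <-1, 31>
step 7: <-1, 31> + <-3, +4> → <-4, 35>
step 8: <-4, 35> + <-4, +4> → <-8, 39>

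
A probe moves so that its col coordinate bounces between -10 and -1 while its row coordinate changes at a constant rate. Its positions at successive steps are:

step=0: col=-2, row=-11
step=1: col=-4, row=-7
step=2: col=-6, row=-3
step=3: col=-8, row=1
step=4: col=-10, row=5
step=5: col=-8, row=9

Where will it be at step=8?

The col coordinate reflects between -10 and -1, moving 2 per step.
  step 6: -8 → -6
  step 7: -6 → -4
  step 8: -4 → -2
The row coordinate changes by +4 each step: at step 8 it is 21.

col=-2, row=21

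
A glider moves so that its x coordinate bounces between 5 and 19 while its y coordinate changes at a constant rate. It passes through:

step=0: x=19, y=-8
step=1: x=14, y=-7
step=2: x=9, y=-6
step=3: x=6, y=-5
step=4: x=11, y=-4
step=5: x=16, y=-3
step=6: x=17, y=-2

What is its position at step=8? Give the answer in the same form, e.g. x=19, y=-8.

x=7, y=0

The x coordinate reflects between 5 and 19, moving 5 per step.
  step 7: 17 → 12
  step 8: 12 → 7
The y coordinate changes by +1 each step: at step 8 it is 0.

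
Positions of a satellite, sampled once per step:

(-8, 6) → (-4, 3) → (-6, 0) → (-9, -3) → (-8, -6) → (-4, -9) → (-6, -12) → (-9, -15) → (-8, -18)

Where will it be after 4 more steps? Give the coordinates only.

The first coordinate repeats the cycle [-8, -4, -6, -9] with period 4; step 12 mod 4 = 0, giving -8.
The second coordinate changes by -3 each step, so at step 12 it is 6 + 12·(-3) = -30.

(-8, -30)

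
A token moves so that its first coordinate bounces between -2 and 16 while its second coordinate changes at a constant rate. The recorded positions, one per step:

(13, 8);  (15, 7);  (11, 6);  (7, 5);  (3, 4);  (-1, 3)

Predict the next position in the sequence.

(1, 2)

The first coordinate reflects between -2 and 16, moving 4 per step.
  step 6: -1 → 1
The second coordinate changes by -1 each step: at step 6 it is 2.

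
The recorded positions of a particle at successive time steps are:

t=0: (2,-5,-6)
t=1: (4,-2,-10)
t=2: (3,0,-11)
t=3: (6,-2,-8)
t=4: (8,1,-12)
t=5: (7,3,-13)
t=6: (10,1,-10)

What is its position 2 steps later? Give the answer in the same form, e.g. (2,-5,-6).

The moves between consecutive positions are (+2,+3,-4), (-1,+2,-1), (+3,-2,+3), (+2,+3,-4), (-1,+2,-1), (+3,-2,+3); they repeat the 3-cycle [(+2,+3,-4), (-1,+2,-1), (+3,-2,+3)].
step 7: apply (+2,+3,-4) → (12,4,-14)
step 8: apply (-1,+2,-1) → (11,6,-15)

(11,6,-15)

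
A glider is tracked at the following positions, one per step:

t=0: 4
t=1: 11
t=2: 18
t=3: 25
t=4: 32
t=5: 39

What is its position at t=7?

53

Constant displacement of +7 per step.
step 6: 39 + 7 → 46
step 7: 46 + 7 → 53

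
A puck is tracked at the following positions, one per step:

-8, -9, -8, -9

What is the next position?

-8

Step-to-step displacements: -1, +1, -1; each is -1× the previous.
step 4: -9 + 1 → -8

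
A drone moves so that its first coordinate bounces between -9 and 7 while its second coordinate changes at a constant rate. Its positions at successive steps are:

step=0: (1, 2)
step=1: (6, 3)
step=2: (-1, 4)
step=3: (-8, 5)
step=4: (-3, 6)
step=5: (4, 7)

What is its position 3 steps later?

(-7, 10)

The first coordinate travels 7 per step and bounces off the walls at -9 and 7.
  step 6: 4 → 3
  step 7: 3 → -4
  step 8: -4 → -7
The second coordinate changes by +1 each step: at step 8 it is 10.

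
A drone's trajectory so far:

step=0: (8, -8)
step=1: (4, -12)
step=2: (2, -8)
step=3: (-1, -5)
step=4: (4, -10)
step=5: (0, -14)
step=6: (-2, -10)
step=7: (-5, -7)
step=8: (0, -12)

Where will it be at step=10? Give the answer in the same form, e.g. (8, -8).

(-6, -12)

The moves between consecutive positions are (-4, -4), (-2, +4), (-3, +3), (+5, -5), (-4, -4), (-2, +4), (-3, +3), (+5, -5); they repeat the 4-cycle [(-4, -4), (-2, +4), (-3, +3), (+5, -5)].
step 9: apply (-4, -4) → (-4, -16)
step 10: apply (-2, +4) → (-6, -12)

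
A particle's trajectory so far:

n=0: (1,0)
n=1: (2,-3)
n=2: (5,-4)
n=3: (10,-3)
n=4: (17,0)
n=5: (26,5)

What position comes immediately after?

Successive displacements: (+1,-3), (+3,-1), (+5,+1), (+7,+3), (+9,+5) — each changes by (+2,+2).
step 6: (26,5) + (+11,+7) → (37,12)

(37,12)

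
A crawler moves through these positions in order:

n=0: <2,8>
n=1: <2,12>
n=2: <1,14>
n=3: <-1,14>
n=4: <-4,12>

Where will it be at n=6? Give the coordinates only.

Taking differences between consecutive positions: <+0,+4>, <-1,+2>, <-2,+0>, <-3,-2>. These grow by <-1,-2> each step.
step 5: <-4,12> + <-4,-4> → <-8,8>
step 6: <-8,8> + <-5,-6> → <-13,2>

<-13,2>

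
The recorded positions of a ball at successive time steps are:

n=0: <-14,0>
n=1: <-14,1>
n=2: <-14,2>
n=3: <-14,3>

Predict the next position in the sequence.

Each step adds <+0,+1> to the position.
step 4: <-14,3> + <+0,+1> → <-14,4>

<-14,4>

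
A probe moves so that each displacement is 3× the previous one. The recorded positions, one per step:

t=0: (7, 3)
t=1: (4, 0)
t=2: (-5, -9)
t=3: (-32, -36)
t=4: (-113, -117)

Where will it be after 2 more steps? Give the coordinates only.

The jumps are (-3, -3), (-9, -9), (-27, -27), (-81, -81) — a geometric progression with ratio 3.
step 5: (-113, -117) + (-243, -243) → (-356, -360)
step 6: (-356, -360) + (-729, -729) → (-1085, -1089)

(-1085, -1089)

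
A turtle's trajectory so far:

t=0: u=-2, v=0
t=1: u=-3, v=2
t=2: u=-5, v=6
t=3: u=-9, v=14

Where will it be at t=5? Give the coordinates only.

The jumps are (-1,+2), (-2,+4), (-4,+8) — a geometric progression with ratio 2.
step 4: u=-9, v=14 + (-8,+16) → u=-17, v=30
step 5: u=-17, v=30 + (-16,+32) → u=-33, v=62

u=-33, v=62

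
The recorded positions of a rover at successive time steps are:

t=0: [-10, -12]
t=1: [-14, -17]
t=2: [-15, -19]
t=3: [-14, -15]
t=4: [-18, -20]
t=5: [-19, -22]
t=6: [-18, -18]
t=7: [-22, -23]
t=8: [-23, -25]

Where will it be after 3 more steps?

Step-to-step displacements: [-4, -5], [-1, -2], [+1, +4], [-4, -5], [-1, -2], [+1, +4], [-4, -5], [-1, -2] — a repeating cycle of length 3.
step 9: apply [+1, +4] → [-22, -21]
step 10: apply [-4, -5] → [-26, -26]
step 11: apply [-1, -2] → [-27, -28]

[-27, -28]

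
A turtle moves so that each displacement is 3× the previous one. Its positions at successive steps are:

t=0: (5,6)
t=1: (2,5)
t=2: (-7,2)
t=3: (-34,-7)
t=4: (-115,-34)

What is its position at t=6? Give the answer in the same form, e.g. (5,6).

The jumps are (-3,-1), (-9,-3), (-27,-9), (-81,-27) — a geometric progression with ratio 3.
step 5: (-115,-34) + (-243,-81) → (-358,-115)
step 6: (-358,-115) + (-729,-243) → (-1087,-358)

(-1087,-358)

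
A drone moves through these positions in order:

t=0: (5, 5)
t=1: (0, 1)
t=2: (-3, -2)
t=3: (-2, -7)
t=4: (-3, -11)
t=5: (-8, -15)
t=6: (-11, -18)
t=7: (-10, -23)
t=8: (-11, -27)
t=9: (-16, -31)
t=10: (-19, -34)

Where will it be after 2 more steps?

Differencing gives (-5, -4), (-3, -3), (+1, -5), (-1, -4), (-5, -4), (-3, -3), (+1, -5), (-1, -4), (-5, -4), (-3, -3). This is the pattern (-5, -4), (-3, -3), (+1, -5), (-1, -4) repeated.
step 11: apply (+1, -5) → (-18, -39)
step 12: apply (-1, -4) → (-19, -43)

(-19, -43)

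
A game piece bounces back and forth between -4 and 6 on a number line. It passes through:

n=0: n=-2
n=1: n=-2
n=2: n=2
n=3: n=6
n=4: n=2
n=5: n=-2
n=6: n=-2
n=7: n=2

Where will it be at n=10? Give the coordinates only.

n=-2

The value reflects between -4 and 6, moving 4 per step.
  step 8: 2 → 6
  step 9: 6 → 2
  step 10: 2 → -2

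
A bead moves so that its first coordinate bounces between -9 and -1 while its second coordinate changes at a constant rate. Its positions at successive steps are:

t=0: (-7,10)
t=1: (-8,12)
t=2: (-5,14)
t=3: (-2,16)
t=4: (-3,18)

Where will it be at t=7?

The first coordinate travels 3 per step and bounces off the walls at -9 and -1.
  step 5: -3 → -6
  step 6: -6 → -9
  step 7: -9 → -6
The second coordinate changes by +2 each step: at step 7 it is 24.

(-6,24)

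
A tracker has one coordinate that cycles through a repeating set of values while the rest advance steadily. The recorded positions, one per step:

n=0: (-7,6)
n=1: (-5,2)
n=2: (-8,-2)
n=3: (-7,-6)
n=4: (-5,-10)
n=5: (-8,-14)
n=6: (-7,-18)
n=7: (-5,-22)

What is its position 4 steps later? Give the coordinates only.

(-8,-38)

The first coordinate repeats the cycle [-7, -5, -8] with period 3; step 11 mod 3 = 2, giving -8.
The second coordinate changes by -4 each step, so at step 11 it is 6 + 11·(-4) = -38.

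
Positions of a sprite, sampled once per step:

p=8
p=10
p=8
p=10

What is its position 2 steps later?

Consecutive displacements +2, -2, +2 scale by a factor of -1 each step.
step 4: 10 − 2 → p=8
step 5: 8 + 2 → p=10

p=10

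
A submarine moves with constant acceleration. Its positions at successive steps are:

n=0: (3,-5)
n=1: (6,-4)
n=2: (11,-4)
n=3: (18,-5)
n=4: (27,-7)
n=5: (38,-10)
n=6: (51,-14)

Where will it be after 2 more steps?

(83,-25)

Taking differences between consecutive positions: (+3,+1), (+5,+0), (+7,-1), (+9,-2), (+11,-3), (+13,-4). These grow by (+2,-1) each step.
step 7: (51,-14) + (+15,-5) → (66,-19)
step 8: (66,-19) + (+17,-6) → (83,-25)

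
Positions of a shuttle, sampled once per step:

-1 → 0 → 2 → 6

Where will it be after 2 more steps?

30

Consecutive displacements +1, +2, +4 scale by a factor of 2 each step.
step 4: 6 + 8 → 14
step 5: 14 + 16 → 30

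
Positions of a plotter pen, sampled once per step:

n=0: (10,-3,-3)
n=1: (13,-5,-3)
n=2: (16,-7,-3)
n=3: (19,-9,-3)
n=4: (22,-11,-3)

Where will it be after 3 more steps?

Constant displacement of (+3,-2,+0) per step.
step 5: (22,-11,-3) + (+3,-2,+0) → (25,-13,-3)
step 6: (25,-13,-3) + (+3,-2,+0) → (28,-15,-3)
step 7: (28,-15,-3) + (+3,-2,+0) → (31,-17,-3)

(31,-17,-3)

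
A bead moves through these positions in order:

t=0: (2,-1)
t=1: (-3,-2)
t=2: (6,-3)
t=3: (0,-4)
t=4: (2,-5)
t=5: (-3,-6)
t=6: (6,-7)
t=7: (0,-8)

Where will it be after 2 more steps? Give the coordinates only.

First: cycles through 2, -3, 6, 0 every 4 steps. Step 9 lands at position 1 of the cycle → -3.
Second: linear, -1 per step → -10 at step 9.

(-3,-10)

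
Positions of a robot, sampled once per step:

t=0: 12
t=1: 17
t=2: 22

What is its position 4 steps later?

Constant displacement of +5 per step.
step 3: 22 + 5 → 27
step 4: 27 + 5 → 32
step 5: 32 + 5 → 37
step 6: 37 + 5 → 42

42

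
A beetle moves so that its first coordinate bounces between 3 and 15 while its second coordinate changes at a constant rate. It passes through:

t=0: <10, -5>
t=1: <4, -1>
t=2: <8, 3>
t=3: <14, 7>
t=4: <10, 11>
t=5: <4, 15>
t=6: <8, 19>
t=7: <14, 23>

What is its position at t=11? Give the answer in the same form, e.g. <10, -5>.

The first coordinate travels 6 per step and bounces off the walls at 3 and 15.
  step 8: 14 → 10
  step 9: 10 → 4
  step 10: 4 → 8
  step 11: 8 → 14
The second coordinate changes by +4 each step: at step 11 it is 39.

<14, 39>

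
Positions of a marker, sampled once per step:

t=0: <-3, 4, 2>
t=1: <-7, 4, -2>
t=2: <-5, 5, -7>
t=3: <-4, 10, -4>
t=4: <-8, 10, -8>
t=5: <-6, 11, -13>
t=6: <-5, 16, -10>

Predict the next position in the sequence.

<-9, 16, -14>

Differencing gives <-4, +0, -4>, <+2, +1, -5>, <+1, +5, +3>, <-4, +0, -4>, <+2, +1, -5>, <+1, +5, +3>. This is the pattern <-4, +0, -4>, <+2, +1, -5>, <+1, +5, +3> repeated.
step 7: apply <-4, +0, -4> → <-9, 16, -14>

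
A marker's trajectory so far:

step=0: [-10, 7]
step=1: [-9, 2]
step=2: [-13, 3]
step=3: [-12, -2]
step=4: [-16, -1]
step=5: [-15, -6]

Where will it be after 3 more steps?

[-22, -9]

Step-to-step displacements: [+1, -5], [-4, +1], [+1, -5], [-4, +1], [+1, -5] — a repeating cycle of length 2.
step 6: apply [-4, +1] → [-19, -5]
step 7: apply [+1, -5] → [-18, -10]
step 8: apply [-4, +1] → [-22, -9]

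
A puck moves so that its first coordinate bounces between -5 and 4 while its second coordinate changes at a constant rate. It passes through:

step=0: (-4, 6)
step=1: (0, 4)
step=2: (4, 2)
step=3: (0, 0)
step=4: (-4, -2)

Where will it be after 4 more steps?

The first coordinate travels 4 per step and bounces off the walls at -5 and 4.
  step 5: -4 → -2
  step 6: -2 → 2
  step 7: 2 → 2
  step 8: 2 → -2
The second coordinate changes by -2 each step: at step 8 it is -10.

(-2, -10)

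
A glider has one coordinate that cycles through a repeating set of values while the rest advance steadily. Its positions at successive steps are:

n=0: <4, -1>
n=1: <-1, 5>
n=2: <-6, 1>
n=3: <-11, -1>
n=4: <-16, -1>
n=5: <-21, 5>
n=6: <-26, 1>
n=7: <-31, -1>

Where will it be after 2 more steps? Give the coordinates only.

The first coordinate changes by -5 each step, so at step 9 it is 4 + 9·(-5) = -41.
The second coordinate repeats the cycle [-1, 5, 1, -1] with period 4; step 9 mod 4 = 1, giving 5.

<-41, 5>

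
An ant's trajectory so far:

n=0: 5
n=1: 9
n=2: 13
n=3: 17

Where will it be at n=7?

Constant displacement of +4 per step.
step 4: 17 + 4 → 21
step 5: 21 + 4 → 25
step 6: 25 + 4 → 29
step 7: 29 + 4 → 33

33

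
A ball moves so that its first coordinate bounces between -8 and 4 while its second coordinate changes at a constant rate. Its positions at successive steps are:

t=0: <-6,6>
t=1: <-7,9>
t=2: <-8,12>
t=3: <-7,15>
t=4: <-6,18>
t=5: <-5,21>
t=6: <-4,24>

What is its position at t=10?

The first coordinate reflects between -8 and 4, moving 1 per step.
  step 7: -4 → -3
  step 8: -3 → -2
  step 9: -2 → -1
  step 10: -1 → 0
The second coordinate changes by +3 each step: at step 10 it is 36.

<0,36>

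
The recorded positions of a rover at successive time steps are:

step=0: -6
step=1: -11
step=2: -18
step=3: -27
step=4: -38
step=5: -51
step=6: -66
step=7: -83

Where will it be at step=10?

-146

Successive displacements: -5, -7, -9, -11, -13, -15, -17 — each changes by -2.
step 8: -83 − 19 → -102
step 9: -102 − 21 → -123
step 10: -123 − 23 → -146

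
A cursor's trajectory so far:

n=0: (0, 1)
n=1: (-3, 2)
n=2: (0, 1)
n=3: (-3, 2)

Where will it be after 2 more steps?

(-3, 2)

The jumps are (-3, +1), (+3, -1), (-3, +1) — a geometric progression with ratio -1.
step 4: (-3, 2) + (+3, -1) → (0, 1)
step 5: (0, 1) + (-3, +1) → (-3, 2)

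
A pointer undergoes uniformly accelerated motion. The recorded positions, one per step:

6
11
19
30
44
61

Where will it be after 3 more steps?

Successive displacements: +5, +8, +11, +14, +17 — each changes by +3.
step 6: 61 + 20 → 81
step 7: 81 + 23 → 104
step 8: 104 + 26 → 130

130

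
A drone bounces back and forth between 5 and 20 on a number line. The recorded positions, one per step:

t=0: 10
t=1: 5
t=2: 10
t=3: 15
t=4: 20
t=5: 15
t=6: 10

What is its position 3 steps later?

The value reflects between 5 and 20, moving 5 per step.
  step 7: 10 → 5
  step 8: 5 → 10
  step 9: 10 → 15

15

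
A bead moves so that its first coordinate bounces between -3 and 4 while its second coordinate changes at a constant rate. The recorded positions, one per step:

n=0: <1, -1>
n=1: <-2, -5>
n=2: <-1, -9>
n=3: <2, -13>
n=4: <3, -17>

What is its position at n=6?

<-3, -25>

The first coordinate travels 3 per step and bounces off the walls at -3 and 4.
  step 5: 3 → 0
  step 6: 0 → -3
The second coordinate changes by -4 each step: at step 6 it is -25.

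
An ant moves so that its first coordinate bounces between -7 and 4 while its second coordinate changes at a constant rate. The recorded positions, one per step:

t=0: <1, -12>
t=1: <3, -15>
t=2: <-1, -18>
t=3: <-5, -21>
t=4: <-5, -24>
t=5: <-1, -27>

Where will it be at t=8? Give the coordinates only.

<-3, -36>

The first coordinate travels 4 per step and bounces off the walls at -7 and 4.
  step 6: -1 → 3
  step 7: 3 → 1
  step 8: 1 → -3
The second coordinate changes by -3 each step: at step 8 it is -36.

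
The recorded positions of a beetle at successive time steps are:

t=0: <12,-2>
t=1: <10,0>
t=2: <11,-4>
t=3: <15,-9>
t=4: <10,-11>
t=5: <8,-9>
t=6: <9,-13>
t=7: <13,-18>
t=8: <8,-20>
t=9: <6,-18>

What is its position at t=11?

The moves between consecutive positions are <-2,+2>, <+1,-4>, <+4,-5>, <-5,-2>, <-2,+2>, <+1,-4>, <+4,-5>, <-5,-2>, <-2,+2>; they repeat the 4-cycle [<-2,+2>, <+1,-4>, <+4,-5>, <-5,-2>].
step 10: apply <+1,-4> → <7,-22>
step 11: apply <+4,-5> → <11,-27>

<11,-27>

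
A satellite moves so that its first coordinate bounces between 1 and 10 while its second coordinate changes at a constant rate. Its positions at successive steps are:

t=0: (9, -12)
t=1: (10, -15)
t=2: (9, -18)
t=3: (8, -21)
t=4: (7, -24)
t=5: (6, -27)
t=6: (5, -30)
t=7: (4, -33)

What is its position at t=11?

The first coordinate reflects between 1 and 10, moving 1 per step.
  step 8: 4 → 3
  step 9: 3 → 2
  step 10: 2 → 1
  step 11: 1 → 2
The second coordinate changes by -3 each step: at step 11 it is -45.

(2, -45)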